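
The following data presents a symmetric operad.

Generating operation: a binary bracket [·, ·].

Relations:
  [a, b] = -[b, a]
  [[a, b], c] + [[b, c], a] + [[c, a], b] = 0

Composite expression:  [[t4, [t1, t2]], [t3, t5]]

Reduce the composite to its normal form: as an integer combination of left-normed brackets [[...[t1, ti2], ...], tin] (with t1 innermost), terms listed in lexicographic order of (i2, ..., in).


-[[[[t1, t2], t4], t3], t5] + [[[[t1, t2], t4], t5], t3]

Expand each bracket as ab - ba; the t1-initial words give the coefficients.
Composite bracket: [[t4, [t1, t2]], [t3, t5]]
Expanding via [a, b] = ab - ba: 16 signed words (2^4 = 16).
Coefficients come from the t1-initial words:
  word t1t2t4t3t5 has sign -1, contributing -[[[[t1, t2], t4], t3], t5]
  word t1t2t4t5t3 has sign +1, contributing +[[[[t1, t2], t4], t5], t3]


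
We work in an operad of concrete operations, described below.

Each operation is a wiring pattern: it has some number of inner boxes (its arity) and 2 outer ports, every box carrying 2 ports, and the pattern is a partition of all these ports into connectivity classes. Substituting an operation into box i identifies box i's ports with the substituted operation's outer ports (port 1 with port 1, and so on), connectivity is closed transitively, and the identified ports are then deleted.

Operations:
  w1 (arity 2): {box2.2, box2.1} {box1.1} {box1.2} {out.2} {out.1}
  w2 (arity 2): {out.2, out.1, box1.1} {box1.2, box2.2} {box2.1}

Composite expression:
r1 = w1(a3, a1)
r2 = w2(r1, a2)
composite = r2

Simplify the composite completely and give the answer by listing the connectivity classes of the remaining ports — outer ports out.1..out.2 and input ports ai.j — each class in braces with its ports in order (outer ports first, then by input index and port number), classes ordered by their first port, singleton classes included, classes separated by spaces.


After gluing at w2, chains via deleted ports link the a-ports.
after w1, the pattern on (a3, a1) reads {out.1} {out.2} {a1.1, a1.2} {a3.1} {a3.2} (out.j = its outer ports)
after w2, the pattern on (a3, a1, a2) reads {out.1, out.2} {a1.1, a1.2} {a2.1} {a2.2} {a3.1} {a3.2} (out.j = its outer ports)

{out.1, out.2} {a1.1, a1.2} {a2.1} {a2.2} {a3.1} {a3.2}


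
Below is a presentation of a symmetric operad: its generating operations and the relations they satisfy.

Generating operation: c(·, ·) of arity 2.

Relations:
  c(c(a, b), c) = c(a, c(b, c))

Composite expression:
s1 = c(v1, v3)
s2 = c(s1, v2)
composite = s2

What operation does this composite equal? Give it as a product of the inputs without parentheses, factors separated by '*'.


v1 * v3 * v2

Associativity of c dissolves the nesting; only the v-input order survives.
c(v1, v3) spells out as v1 * v3
c(c(v1, v3), v2) spells out as v1 * v3 * v2


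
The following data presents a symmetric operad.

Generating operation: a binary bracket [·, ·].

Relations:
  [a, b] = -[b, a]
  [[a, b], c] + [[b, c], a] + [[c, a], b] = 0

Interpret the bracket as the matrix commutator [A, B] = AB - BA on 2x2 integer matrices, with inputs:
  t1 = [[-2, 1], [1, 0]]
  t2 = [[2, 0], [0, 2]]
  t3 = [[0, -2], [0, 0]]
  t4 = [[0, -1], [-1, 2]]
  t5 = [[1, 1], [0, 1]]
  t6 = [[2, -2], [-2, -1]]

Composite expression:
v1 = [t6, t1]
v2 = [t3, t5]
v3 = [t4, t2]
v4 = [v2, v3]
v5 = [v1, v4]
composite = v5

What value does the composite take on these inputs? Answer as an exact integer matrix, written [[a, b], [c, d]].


[[0, 0], [0, 0]]

[t6, t1] = [[0, -1], [1, 0]]
[t3, t5] = [[0, 0], [0, 0]]
[t4, t2] = [[0, 0], [0, 0]]
[[t3, t5], [t4, t2]] = [[0, 0], [0, 0]]
[[t6, t1], [[t3, t5], [t4, t2]]] = [[0, 0], [0, 0]]


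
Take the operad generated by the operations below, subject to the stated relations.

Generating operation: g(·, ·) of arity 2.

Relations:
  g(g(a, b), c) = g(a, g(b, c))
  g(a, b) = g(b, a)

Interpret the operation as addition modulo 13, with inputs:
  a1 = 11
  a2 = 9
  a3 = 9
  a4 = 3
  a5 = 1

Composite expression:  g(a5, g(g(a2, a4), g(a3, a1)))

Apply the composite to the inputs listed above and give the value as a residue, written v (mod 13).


7 (mod 13)

g(a2, a4) = 12
g(a3, a1) = 7
g(g(a2, a4), g(a3, a1)) = 6
g(a5, g(g(a2, a4), g(a3, a1))) = 7


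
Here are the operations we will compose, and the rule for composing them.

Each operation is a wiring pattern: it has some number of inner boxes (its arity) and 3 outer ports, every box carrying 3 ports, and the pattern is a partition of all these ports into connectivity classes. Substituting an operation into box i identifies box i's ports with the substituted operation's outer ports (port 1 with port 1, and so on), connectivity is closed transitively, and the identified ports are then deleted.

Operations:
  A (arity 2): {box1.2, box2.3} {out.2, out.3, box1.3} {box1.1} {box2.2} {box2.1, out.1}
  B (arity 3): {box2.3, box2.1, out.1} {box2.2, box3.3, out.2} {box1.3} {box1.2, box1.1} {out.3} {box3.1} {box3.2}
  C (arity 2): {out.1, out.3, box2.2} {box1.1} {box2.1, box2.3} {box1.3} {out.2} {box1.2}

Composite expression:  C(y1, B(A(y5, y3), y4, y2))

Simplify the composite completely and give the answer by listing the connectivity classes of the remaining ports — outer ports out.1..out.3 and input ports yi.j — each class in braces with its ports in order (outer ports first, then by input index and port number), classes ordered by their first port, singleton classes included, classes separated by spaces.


{out.1, out.3, y2.3, y4.2} {out.2} {y1.1} {y1.2} {y1.3} {y2.1} {y2.2} {y3.1, y5.3} {y3.2} {y3.3, y5.2} {y4.1, y4.3} {y5.1}


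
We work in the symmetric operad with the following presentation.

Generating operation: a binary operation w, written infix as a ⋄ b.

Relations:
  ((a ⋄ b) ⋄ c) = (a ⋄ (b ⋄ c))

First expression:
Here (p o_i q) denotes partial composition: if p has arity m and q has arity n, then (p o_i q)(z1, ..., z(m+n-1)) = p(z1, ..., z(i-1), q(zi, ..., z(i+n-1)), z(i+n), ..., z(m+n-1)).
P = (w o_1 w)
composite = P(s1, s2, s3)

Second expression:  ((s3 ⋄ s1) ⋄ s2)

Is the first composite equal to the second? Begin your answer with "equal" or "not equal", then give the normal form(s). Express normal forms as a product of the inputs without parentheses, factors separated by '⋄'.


not equal; first: s1 ⋄ s2 ⋄ s3; second: s3 ⋄ s1 ⋄ s2

The first expression, normalized: s1 ⋄ s2 ⋄ s3
The second expression, normalized: s3 ⋄ s1 ⋄ s2
They disagree, so not equal.


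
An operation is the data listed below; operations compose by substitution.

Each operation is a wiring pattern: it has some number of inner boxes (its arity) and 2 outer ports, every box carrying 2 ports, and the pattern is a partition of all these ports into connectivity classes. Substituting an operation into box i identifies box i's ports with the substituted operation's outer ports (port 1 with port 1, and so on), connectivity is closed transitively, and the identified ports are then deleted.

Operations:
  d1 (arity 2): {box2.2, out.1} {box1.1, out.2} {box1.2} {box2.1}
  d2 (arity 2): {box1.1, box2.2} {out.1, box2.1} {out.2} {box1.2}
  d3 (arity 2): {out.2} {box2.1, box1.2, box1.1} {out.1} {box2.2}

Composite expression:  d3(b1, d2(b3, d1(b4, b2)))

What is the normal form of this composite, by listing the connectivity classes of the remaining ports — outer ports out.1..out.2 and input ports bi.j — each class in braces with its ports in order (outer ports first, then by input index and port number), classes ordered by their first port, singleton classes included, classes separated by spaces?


{out.1} {out.2} {b1.1, b1.2, b2.2} {b2.1} {b3.1, b4.1} {b3.2} {b4.2}

Connectivity passes through glued d3-boundaries; trace each wire chain.
d1 over (b4, b2) gives {out.1, b2.2} {out.2, b4.1} {b2.1} {b4.2}, out.j being that stage's outer ports
d2 over (b3, b4, b2) gives {out.1, b2.2} {out.2} {b2.1} {b3.1, b4.1} {b3.2} {b4.2}, out.j being that stage's outer ports
d3 over (b1, b3, b4, b2) gives {out.1} {out.2} {b1.1, b1.2, b2.2} {b2.1} {b3.1, b4.1} {b3.2} {b4.2}, out.j being that stage's outer ports


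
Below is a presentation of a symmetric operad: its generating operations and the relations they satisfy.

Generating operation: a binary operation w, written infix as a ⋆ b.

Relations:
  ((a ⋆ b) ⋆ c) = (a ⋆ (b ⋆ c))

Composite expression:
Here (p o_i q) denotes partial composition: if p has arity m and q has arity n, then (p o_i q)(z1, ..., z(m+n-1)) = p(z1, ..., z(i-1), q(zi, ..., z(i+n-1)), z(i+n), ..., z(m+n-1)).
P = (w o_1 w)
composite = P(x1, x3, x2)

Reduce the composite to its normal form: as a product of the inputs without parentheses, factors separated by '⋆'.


x1 ⋆ x3 ⋆ x2

Every regrouping of w is equal, so read the x-inputs in written order.
(x1 ⋆ x3) unparenthesizes to x1 ⋆ x3
((x1 ⋆ x3) ⋆ x2) unparenthesizes to x1 ⋆ x3 ⋆ x2


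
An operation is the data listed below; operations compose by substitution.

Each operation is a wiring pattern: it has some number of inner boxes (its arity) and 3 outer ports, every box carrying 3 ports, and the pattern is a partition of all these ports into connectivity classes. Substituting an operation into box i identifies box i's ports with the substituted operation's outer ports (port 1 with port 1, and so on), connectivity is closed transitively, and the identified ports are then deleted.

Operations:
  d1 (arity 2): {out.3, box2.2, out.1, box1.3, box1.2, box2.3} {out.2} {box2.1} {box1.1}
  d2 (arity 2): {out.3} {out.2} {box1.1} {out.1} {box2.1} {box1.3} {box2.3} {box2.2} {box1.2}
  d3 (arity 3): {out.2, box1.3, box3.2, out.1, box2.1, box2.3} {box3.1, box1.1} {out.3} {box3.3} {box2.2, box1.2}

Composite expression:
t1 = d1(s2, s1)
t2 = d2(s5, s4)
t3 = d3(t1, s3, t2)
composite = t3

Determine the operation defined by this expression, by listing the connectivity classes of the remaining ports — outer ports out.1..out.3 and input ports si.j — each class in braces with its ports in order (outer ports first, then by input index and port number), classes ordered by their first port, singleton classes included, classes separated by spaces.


{out.1, out.2, s1.2, s1.3, s2.2, s2.3, s3.1, s3.3} {out.3} {s1.1} {s2.1} {s3.2} {s4.1} {s4.2} {s4.3} {s5.1} {s5.2} {s5.3}

Reachability decides: close wires over d3-identified ports.
d1 over (s2, s1) gives {out.1, out.3, s1.2, s1.3, s2.2, s2.3} {out.2} {s1.1} {s2.1}, out.j being that stage's outer ports
d2 over (s5, s4) gives {out.1} {out.2} {out.3} {s4.1} {s4.2} {s4.3} {s5.1} {s5.2} {s5.3}, out.j being that stage's outer ports
d3 over (s2, s1, s3, s5, s4) gives {out.1, out.2, s1.2, s1.3, s2.2, s2.3, s3.1, s3.3} {out.3} {s1.1} {s2.1} {s3.2} {s4.1} {s4.2} {s4.3} {s5.1} {s5.2} {s5.3}, out.j being that stage's outer ports


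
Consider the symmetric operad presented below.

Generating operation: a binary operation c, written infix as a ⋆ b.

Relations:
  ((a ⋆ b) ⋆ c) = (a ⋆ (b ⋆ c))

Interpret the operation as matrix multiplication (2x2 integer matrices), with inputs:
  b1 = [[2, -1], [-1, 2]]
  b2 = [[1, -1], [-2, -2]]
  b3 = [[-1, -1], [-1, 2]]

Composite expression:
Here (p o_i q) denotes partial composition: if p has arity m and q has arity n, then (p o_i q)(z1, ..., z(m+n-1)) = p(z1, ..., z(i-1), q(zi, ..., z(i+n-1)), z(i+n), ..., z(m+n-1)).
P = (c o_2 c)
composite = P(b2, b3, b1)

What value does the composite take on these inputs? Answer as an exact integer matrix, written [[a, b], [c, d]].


[[3, -6], [10, -8]]

(b3 ⋆ b1) = [[-1, -1], [-4, 5]]
(b2 ⋆ (b3 ⋆ b1)) = [[3, -6], [10, -8]]


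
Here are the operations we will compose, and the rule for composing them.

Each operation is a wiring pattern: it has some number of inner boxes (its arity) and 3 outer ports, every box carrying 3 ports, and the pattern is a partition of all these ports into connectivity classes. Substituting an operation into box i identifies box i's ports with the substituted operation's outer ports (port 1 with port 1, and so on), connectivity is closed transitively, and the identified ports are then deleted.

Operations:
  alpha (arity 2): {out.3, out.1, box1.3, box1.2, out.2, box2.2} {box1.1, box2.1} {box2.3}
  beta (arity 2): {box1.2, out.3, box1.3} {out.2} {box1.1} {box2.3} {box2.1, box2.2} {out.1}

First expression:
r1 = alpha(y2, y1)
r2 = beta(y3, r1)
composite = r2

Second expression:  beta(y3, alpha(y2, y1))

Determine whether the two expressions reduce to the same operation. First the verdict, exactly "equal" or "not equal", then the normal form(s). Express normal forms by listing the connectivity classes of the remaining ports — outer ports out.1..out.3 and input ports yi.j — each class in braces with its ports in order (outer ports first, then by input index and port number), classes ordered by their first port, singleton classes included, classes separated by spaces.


equal: each reduces to {out.1} {out.2} {out.3, y3.2, y3.3} {y1.1, y2.1} {y1.2, y2.2, y2.3} {y1.3} {y3.1}


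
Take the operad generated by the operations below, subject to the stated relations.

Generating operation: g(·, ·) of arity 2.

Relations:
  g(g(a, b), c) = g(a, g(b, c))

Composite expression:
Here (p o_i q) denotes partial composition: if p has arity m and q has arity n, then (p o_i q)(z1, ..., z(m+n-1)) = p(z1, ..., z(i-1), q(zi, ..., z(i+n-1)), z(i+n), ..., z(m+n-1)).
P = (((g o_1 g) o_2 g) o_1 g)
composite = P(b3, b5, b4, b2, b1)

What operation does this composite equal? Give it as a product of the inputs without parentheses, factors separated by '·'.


b3 · b5 · b4 · b2 · b1

Key point: g is associative — brackets drop, the b-order remains.
g(b3, b5) reduces to b3 · b5
g(b4, b2) reduces to b4 · b2
g(g(b3, b5), g(b4, b2)) reduces to b3 · b5 · b4 · b2
g(g(g(b3, b5), g(b4, b2)), b1) reduces to b3 · b5 · b4 · b2 · b1


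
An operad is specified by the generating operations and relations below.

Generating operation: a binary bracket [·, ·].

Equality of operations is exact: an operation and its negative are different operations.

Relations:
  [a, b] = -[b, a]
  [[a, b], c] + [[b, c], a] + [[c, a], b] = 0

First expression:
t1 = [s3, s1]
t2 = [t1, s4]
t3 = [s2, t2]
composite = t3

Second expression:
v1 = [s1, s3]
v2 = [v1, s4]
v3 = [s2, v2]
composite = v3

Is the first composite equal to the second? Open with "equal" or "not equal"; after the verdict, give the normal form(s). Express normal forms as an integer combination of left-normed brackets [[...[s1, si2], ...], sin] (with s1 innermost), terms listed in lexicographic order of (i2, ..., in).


not equal: they reduce to [[[s1, s3], s4], s2] and -[[[s1, s3], s4], s2]


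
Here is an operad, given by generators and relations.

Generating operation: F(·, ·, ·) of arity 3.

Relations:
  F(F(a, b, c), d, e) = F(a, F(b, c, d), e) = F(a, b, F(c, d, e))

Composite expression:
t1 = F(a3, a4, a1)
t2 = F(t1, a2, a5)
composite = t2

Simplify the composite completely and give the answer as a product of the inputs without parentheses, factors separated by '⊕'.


a3 ⊕ a4 ⊕ a1 ⊕ a2 ⊕ a5

All parenthesizations of F agree; list the a-inputs left to right.
F(a3, a4, a1) reduces to a3 ⊕ a4 ⊕ a1
F(F(a3, a4, a1), a2, a5) reduces to a3 ⊕ a4 ⊕ a1 ⊕ a2 ⊕ a5


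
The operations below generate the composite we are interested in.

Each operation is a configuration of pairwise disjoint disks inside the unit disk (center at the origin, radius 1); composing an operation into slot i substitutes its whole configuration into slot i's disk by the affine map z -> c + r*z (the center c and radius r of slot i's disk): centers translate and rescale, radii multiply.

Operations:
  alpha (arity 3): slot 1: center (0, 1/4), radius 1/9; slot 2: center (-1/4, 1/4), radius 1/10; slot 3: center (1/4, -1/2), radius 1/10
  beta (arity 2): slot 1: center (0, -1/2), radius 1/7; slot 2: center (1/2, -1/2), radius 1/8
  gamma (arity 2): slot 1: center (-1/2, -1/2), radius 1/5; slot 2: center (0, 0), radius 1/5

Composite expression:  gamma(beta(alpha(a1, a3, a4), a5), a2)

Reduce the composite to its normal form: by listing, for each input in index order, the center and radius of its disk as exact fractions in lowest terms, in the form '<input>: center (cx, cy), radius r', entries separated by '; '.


a1: center (-1/2, -83/140), radius 1/315; a2: center (0, 0), radius 1/5; a3: center (-71/140, -83/140), radius 1/350; a4: center (-69/140, -43/70), radius 1/350; a5: center (-2/5, -3/5), radius 1/40

Affine substitution under gamma: radii multiply and a-centers shift.
a1: after 3 affine steps, its disk has center (-1/2, -83/140), radius 1/315
a3: after 3 affine steps, its disk has center (-71/140, -83/140), radius 1/350
a4: after 3 affine steps, its disk has center (-69/140, -43/70), radius 1/350
a5: after 2 affine steps, its disk has center (-2/5, -3/5), radius 1/40
a2: after 1 affine step, its disk has center (0, 0), radius 1/5


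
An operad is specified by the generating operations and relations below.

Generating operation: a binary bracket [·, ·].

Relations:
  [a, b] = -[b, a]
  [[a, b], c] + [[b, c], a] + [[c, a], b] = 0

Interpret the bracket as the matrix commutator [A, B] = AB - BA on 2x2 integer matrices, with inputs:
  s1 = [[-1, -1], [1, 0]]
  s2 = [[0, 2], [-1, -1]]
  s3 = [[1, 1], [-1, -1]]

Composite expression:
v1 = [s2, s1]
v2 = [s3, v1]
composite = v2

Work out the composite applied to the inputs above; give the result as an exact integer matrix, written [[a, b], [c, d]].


[[1, 0], [-2, -1]]


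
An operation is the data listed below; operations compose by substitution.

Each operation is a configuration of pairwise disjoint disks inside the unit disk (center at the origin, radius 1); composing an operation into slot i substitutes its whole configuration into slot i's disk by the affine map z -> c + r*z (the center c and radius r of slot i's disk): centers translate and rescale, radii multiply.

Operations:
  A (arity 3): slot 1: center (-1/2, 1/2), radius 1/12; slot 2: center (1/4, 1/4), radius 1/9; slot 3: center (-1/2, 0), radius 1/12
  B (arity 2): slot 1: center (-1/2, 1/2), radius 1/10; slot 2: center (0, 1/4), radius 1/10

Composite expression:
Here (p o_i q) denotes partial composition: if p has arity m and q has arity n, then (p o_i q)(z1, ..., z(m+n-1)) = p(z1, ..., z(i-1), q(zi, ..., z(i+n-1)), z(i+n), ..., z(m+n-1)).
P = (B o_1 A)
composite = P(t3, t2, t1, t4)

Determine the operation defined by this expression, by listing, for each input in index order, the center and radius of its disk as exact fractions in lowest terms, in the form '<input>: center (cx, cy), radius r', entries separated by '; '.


Only the slot chain above each t matters under B; compose those maps.
input t3: composing its 2 substitution steps yields center (-11/20, 11/20), radius 1/120
input t2: composing its 2 substitution steps yields center (-19/40, 21/40), radius 1/90
input t1: composing its 2 substitution steps yields center (-11/20, 1/2), radius 1/120
input t4: composing its 1 substitution step yields center (0, 1/4), radius 1/10

t1: center (-11/20, 1/2), radius 1/120; t2: center (-19/40, 21/40), radius 1/90; t3: center (-11/20, 11/20), radius 1/120; t4: center (0, 1/4), radius 1/10


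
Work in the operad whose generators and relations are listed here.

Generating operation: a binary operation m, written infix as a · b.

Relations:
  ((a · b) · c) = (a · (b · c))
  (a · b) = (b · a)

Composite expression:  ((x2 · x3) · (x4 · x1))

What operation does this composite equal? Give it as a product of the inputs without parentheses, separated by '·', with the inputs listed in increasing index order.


x1 · x2 · x3 · x4

Reordering under m is free, so list the x-inputs canonically.
(x2 · x3) unparenthesizes to x2 · x3
(x4 · x1) unparenthesizes to x4 · x1
((x2 · x3) · (x4 · x1)) unparenthesizes to x2 · x3 · x4 · x1
putting the inputs in ascending order: x1 · x2 · x3 · x4


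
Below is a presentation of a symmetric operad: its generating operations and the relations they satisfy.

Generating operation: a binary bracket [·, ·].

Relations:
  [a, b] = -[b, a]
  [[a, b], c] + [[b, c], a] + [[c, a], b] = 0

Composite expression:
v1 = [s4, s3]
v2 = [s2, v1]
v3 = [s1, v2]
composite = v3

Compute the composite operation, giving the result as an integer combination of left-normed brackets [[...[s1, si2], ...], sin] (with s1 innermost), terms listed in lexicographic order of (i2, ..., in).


Antisymmetry and Jacobi reduce to s1-anchored left-normed brackets.
Composite bracket: [s1, [s2, [s4, s3]]]
The bracket unfolds into 8 signed words via [a, b] = ab - ba (2^3 = 8).
Collect the words opening with s1:
  the word s1s2s3s4 carries sign -1 and contributes -[[[s1, s2], s3], s4]
  the word s1s2s4s3 carries sign +1 and contributes +[[[s1, s2], s4], s3]
  the word s1s3s4s2 carries sign +1 and contributes +[[[s1, s3], s4], s2]
  the word s1s4s3s2 carries sign -1 and contributes -[[[s1, s4], s3], s2]

-[[[s1, s2], s3], s4] + [[[s1, s2], s4], s3] + [[[s1, s3], s4], s2] - [[[s1, s4], s3], s2]


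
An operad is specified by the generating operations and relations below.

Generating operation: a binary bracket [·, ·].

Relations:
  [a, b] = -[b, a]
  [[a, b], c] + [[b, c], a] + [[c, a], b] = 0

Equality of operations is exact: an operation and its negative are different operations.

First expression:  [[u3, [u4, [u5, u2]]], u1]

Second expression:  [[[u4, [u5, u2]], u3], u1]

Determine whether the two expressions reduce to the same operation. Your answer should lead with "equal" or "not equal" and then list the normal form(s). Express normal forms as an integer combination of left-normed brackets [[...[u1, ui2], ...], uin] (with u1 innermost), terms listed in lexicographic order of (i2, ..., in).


Reducing the first expression gives [[[[u1, u2], u5], u4], u3] - [[[[u1, u3], u2], u5], u4] + [[[[u1, u3], u4], u2], u5] - [[[[u1, u3], u4], u5], u2] + [[[[u1, u3], u5], u2], u4] - [[[[u1, u4], u2], u5], u3] + [[[[u1, u4], u5], u2], u3] - [[[[u1, u5], u2], u4], u3]
Reducing the second expression gives -[[[[u1, u2], u5], u4], u3] + [[[[u1, u3], u2], u5], u4] - [[[[u1, u3], u4], u2], u5] + [[[[u1, u3], u4], u5], u2] - [[[[u1, u3], u5], u2], u4] + [[[[u1, u4], u2], u5], u3] - [[[[u1, u4], u5], u2], u3] + [[[[u1, u5], u2], u4], u3]
No match — not equal.

not equal; first: [[[[u1, u2], u5], u4], u3] - [[[[u1, u3], u2], u5], u4] + [[[[u1, u3], u4], u2], u5] - [[[[u1, u3], u4], u5], u2] + [[[[u1, u3], u5], u2], u4] - [[[[u1, u4], u2], u5], u3] + [[[[u1, u4], u5], u2], u3] - [[[[u1, u5], u2], u4], u3]; second: -[[[[u1, u2], u5], u4], u3] + [[[[u1, u3], u2], u5], u4] - [[[[u1, u3], u4], u2], u5] + [[[[u1, u3], u4], u5], u2] - [[[[u1, u3], u5], u2], u4] + [[[[u1, u4], u2], u5], u3] - [[[[u1, u4], u5], u2], u3] + [[[[u1, u5], u2], u4], u3]


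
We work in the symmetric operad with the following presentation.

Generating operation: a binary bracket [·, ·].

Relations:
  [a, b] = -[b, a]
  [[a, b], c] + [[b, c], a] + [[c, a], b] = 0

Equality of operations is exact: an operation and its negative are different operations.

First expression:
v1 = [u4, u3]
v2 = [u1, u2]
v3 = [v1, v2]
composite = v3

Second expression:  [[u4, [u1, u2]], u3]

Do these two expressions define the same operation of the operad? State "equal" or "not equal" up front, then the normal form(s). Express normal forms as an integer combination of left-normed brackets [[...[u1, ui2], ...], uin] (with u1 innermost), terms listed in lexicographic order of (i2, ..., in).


not equal — first [[[u1, u2], u3], u4] - [[[u1, u2], u4], u3], second -[[[u1, u2], u4], u3]


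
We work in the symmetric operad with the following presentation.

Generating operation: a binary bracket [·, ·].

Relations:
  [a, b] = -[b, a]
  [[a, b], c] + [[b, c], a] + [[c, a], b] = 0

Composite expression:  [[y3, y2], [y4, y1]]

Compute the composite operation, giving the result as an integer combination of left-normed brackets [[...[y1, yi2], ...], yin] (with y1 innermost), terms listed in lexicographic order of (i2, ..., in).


In the tensor algebra, words opening y1 carry the y1-anchored form.
Composite bracket: [[y3, y2], [y4, y1]]
Full expansion: 8 signed words from ab - ba (2^3 = 8).
Collect the words opening with y1:
  y1y4y2y3 (sign -1) contributes -[[[y1, y4], y2], y3]
  y1y4y3y2 (sign +1) contributes +[[[y1, y4], y3], y2]

-[[[y1, y4], y2], y3] + [[[y1, y4], y3], y2]


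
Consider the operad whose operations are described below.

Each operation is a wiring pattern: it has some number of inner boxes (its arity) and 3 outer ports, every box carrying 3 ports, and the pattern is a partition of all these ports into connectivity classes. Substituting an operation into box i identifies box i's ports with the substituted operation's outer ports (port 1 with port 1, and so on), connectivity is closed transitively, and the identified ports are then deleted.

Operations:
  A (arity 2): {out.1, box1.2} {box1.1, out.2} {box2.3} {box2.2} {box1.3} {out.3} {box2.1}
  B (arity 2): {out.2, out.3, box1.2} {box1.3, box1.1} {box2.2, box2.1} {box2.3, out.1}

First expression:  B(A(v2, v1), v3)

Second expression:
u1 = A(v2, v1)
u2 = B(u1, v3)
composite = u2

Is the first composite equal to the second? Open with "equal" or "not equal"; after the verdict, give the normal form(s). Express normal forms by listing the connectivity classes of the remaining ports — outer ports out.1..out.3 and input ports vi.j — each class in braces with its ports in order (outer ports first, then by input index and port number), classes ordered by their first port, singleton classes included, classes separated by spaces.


equal — both sides give {out.1, v3.3} {out.2, out.3, v2.1} {v1.1} {v1.2} {v1.3} {v2.2} {v2.3} {v3.1, v3.2}

The first composite normalizes to {out.1, v3.3} {out.2, out.3, v2.1} {v1.1} {v1.2} {v1.3} {v2.2} {v2.3} {v3.1, v3.2}
The second composite normalizes to {out.1, v3.3} {out.2, out.3, v2.1} {v1.1} {v1.2} {v1.3} {v2.2} {v2.3} {v3.1, v3.2}
Identical normal forms: equal.


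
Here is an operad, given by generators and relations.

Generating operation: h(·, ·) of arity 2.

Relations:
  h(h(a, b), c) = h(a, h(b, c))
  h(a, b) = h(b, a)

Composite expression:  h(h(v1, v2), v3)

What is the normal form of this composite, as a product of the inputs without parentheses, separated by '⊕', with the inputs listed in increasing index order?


v1 ⊕ v2 ⊕ v3

Both nesting and order wash out for h; what remains is which v's occur.
h(v1, v2) linearizes to v1 ⊕ v2
h(h(v1, v2), v3) linearizes to v1 ⊕ v2 ⊕ v3
rearranged into index order: v1 ⊕ v2 ⊕ v3


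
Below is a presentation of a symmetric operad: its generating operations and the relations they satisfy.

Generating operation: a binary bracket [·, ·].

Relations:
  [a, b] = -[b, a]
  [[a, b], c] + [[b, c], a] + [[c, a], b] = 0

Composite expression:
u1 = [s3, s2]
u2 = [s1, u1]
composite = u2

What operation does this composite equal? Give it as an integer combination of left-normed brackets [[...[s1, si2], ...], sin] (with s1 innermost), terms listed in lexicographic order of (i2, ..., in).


A multilinear Lie element is pinned by s1-initial words (s1 innermost).
Composite bracket: [s1, [s3, s2]]
The bracket unfolds into 4 signed words via [a, b] = ab - ba (2^2 = 4).
Keep just the words that open with s1:
  the word s1s2s3 carries sign -1 and contributes -[[s1, s2], s3]
  the word s1s3s2 carries sign +1 and contributes +[[s1, s3], s2]

-[[s1, s2], s3] + [[s1, s3], s2]


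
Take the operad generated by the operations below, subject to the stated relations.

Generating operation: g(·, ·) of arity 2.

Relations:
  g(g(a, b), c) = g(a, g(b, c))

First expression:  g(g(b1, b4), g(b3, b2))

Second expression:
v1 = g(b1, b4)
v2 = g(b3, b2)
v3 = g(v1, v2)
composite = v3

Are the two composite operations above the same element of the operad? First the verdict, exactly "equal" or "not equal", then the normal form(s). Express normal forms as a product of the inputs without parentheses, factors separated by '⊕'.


equal — both sides give b1 ⊕ b4 ⊕ b3 ⊕ b2


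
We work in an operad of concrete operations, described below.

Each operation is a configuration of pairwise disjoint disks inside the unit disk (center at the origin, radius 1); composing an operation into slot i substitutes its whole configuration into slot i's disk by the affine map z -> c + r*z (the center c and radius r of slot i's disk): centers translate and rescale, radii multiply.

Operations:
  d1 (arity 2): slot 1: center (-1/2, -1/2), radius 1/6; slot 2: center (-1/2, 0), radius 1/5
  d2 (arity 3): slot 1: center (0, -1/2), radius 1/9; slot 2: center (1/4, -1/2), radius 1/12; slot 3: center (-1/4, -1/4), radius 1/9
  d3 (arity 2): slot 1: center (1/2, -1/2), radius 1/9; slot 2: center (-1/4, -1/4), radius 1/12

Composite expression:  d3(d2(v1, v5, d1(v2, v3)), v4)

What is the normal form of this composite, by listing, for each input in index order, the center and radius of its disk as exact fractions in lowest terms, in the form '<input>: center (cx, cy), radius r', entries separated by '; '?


v1: center (1/2, -5/9), radius 1/81; v2: center (151/324, -173/324), radius 1/486; v3: center (151/324, -19/36), radius 1/405; v4: center (-1/4, -1/4), radius 1/12; v5: center (19/36, -5/9), radius 1/108

Below d3, radii multiply path by path; the v-disk centers shift.
tracing v1 down its 2-map path: center (1/2, -5/9), radius 1/81
tracing v5 down its 2-map path: center (19/36, -5/9), radius 1/108
tracing v2 down its 3-map path: center (151/324, -173/324), radius 1/486
tracing v3 down its 3-map path: center (151/324, -19/36), radius 1/405
tracing v4 down its 1-map path: center (-1/4, -1/4), radius 1/12


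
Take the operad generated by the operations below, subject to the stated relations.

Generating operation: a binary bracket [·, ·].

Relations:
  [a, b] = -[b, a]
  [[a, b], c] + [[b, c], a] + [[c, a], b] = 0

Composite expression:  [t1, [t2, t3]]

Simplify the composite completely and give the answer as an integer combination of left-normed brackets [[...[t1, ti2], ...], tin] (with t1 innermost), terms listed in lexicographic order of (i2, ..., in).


[[t1, t2], t3] - [[t1, t3], t2]

Antisymmetry and Jacobi reduce to t1-anchored left-normed brackets.
Composite bracket: [t1, [t2, t3]]
Each bracket splits as ab - ba, giving 4 signed words (2^2 = 4).
Collect the words opening with t1:
  t1t2t3 (sign +1) contributes +[[t1, t2], t3]
  t1t3t2 (sign -1) contributes -[[t1, t3], t2]


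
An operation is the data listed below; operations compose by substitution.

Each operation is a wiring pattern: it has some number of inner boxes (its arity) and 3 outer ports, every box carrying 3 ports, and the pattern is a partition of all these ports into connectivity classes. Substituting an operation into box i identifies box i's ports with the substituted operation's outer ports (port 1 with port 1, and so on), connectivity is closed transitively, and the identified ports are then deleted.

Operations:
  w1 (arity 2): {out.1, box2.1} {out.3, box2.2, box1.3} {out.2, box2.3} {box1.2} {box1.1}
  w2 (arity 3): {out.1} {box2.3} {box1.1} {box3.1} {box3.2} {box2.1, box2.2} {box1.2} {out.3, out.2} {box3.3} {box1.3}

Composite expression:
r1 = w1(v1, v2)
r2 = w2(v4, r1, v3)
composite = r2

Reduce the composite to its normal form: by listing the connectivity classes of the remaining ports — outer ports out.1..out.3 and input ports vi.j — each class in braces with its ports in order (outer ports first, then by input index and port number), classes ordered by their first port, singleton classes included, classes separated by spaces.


After gluing at w2, chains via deleted ports link the v-ports.
w1 over (v1, v2) gives {out.1, v2.1} {out.2, v2.3} {out.3, v1.3, v2.2} {v1.1} {v1.2}, out.j being that stage's outer ports
w2 over (v4, v1, v2, v3) gives {out.1} {out.2, out.3} {v1.1} {v1.2} {v1.3, v2.2} {v2.1, v2.3} {v3.1} {v3.2} {v3.3} {v4.1} {v4.2} {v4.3}, out.j being that stage's outer ports

{out.1} {out.2, out.3} {v1.1} {v1.2} {v1.3, v2.2} {v2.1, v2.3} {v3.1} {v3.2} {v3.3} {v4.1} {v4.2} {v4.3}


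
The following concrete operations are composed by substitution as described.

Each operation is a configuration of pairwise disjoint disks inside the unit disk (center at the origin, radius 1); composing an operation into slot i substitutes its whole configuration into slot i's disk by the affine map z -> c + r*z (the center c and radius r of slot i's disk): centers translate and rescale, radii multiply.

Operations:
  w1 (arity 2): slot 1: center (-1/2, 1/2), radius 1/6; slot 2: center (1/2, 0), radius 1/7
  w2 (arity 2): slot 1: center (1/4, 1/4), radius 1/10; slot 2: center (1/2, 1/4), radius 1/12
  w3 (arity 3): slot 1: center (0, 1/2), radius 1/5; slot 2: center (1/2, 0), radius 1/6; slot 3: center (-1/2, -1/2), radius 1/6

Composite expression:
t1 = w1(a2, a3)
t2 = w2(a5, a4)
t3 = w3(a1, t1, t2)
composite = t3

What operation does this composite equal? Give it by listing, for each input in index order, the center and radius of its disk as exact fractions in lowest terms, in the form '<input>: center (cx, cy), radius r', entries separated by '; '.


a1: center (0, 1/2), radius 1/5; a2: center (5/12, 1/12), radius 1/36; a3: center (7/12, 0), radius 1/42; a4: center (-5/12, -11/24), radius 1/72; a5: center (-11/24, -11/24), radius 1/60


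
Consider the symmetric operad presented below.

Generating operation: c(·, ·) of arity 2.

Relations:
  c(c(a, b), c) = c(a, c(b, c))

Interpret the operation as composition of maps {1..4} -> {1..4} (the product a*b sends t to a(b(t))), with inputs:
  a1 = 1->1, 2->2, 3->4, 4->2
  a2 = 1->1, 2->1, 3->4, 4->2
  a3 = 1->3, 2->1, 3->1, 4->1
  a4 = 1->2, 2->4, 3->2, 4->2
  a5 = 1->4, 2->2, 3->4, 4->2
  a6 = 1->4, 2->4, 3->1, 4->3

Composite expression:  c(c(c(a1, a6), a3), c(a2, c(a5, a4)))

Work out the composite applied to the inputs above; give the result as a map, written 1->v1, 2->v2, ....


c(a1, a6) = 1->2, 2->2, 3->1, 4->4
c(c(a1, a6), a3) = 1->1, 2->2, 3->2, 4->2
c(a5, a4) = 1->2, 2->2, 3->2, 4->2
c(a2, c(a5, a4)) = 1->1, 2->1, 3->1, 4->1
c(c(c(a1, a6), a3), c(a2, c(a5, a4))) = 1->1, 2->1, 3->1, 4->1

1->1, 2->1, 3->1, 4->1


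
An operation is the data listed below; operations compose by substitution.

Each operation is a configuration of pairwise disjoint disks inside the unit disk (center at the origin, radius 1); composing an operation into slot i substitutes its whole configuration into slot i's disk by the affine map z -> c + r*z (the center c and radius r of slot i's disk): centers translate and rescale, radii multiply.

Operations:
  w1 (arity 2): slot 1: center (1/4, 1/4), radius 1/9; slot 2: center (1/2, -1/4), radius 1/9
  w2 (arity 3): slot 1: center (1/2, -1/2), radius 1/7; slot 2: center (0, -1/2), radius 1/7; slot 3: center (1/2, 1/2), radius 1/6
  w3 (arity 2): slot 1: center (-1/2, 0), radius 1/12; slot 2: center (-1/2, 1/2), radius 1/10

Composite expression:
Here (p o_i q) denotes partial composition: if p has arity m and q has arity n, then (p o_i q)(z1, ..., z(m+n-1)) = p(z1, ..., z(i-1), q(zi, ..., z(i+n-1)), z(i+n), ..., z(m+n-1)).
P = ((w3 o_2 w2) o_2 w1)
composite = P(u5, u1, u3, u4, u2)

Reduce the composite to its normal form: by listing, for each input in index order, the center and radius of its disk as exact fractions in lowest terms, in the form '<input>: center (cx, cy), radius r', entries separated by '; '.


Only the slot chain above each u matters under w3; compose those maps.
input u5: composing its 1 substitution step yields center (-1/2, 0), radius 1/12
input u1: composing its 3 substitution steps yields center (-25/56, 127/280), radius 1/630
input u3: composing its 3 substitution steps yields center (-31/70, 25/56), radius 1/630
input u4: composing its 2 substitution steps yields center (-1/2, 9/20), radius 1/70
input u2: composing its 2 substitution steps yields center (-9/20, 11/20), radius 1/60

u1: center (-25/56, 127/280), radius 1/630; u2: center (-9/20, 11/20), radius 1/60; u3: center (-31/70, 25/56), radius 1/630; u4: center (-1/2, 9/20), radius 1/70; u5: center (-1/2, 0), radius 1/12


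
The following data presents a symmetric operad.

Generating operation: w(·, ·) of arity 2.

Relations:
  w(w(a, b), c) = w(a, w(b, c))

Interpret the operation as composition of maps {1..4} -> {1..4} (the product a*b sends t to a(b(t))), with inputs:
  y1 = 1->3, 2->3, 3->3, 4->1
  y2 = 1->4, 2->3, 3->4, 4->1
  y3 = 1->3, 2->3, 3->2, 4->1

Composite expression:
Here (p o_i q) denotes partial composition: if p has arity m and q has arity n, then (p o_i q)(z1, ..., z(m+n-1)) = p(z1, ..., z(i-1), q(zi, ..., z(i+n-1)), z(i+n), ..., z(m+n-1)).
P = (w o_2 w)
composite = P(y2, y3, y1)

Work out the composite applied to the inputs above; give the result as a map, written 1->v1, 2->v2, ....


1->3, 2->3, 3->3, 4->4


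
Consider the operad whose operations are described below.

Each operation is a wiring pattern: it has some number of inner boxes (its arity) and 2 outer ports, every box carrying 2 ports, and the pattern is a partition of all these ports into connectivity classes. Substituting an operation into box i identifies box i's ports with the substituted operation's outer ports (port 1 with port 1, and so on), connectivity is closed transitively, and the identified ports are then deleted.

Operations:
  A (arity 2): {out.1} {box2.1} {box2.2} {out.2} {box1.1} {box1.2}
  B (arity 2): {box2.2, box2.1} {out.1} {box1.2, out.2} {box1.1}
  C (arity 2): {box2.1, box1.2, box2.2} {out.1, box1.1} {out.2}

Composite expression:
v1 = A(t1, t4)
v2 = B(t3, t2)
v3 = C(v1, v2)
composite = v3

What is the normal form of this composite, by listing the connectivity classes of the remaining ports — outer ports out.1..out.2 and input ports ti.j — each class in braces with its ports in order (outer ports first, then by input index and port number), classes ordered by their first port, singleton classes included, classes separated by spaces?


{out.1} {out.2} {t1.1} {t1.2} {t2.1, t2.2} {t3.1} {t3.2} {t4.1} {t4.2}

Substituting into C glues patterns; closure does the rest.
through A, on inputs (t1, t4): {out.1} {out.2} {t1.1} {t1.2} {t4.1} {t4.2} (out.j = stage outer ports)
through B, on inputs (t3, t2): {out.1} {out.2, t3.2} {t2.1, t2.2} {t3.1} (out.j = stage outer ports)
through C, on inputs (t1, t4, t3, t2): {out.1} {out.2} {t1.1} {t1.2} {t2.1, t2.2} {t3.1} {t3.2} {t4.1} {t4.2} (out.j = stage outer ports)


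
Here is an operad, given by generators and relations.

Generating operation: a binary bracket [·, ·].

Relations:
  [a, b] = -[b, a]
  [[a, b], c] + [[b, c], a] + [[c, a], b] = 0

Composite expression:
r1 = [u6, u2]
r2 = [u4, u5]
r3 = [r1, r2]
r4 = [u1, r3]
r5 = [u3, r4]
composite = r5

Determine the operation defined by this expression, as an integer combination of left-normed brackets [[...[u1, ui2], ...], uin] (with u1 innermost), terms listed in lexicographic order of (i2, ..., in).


A multilinear Lie element is pinned by u1-initial words (u1 innermost).
Composite bracket: [u3, [u1, [[u6, u2], [u4, u5]]]]
Each bracket splits as ab - ba, giving 32 signed words (2^5 = 32).
Words beginning with u1 determine it all:
  u1u2u6u4u5u3 appears with sign +1, giving the term +[[[[[u1, u2], u6], u4], u5], u3]
  u1u2u6u5u4u3 appears with sign -1, giving the term -[[[[[u1, u2], u6], u5], u4], u3]
  u1u4u5u2u6u3 appears with sign -1, giving the term -[[[[[u1, u4], u5], u2], u6], u3]
  u1u4u5u6u2u3 appears with sign +1, giving the term +[[[[[u1, u4], u5], u6], u2], u3]
  u1u5u4u2u6u3 appears with sign +1, giving the term +[[[[[u1, u5], u4], u2], u6], u3]
  u1u5u4u6u2u3 appears with sign -1, giving the term -[[[[[u1, u5], u4], u6], u2], u3]
  u1u6u2u4u5u3 appears with sign -1, giving the term -[[[[[u1, u6], u2], u4], u5], u3]
  u1u6u2u5u4u3 appears with sign +1, giving the term +[[[[[u1, u6], u2], u5], u4], u3]

[[[[[u1, u2], u6], u4], u5], u3] - [[[[[u1, u2], u6], u5], u4], u3] - [[[[[u1, u4], u5], u2], u6], u3] + [[[[[u1, u4], u5], u6], u2], u3] + [[[[[u1, u5], u4], u2], u6], u3] - [[[[[u1, u5], u4], u6], u2], u3] - [[[[[u1, u6], u2], u4], u5], u3] + [[[[[u1, u6], u2], u5], u4], u3]


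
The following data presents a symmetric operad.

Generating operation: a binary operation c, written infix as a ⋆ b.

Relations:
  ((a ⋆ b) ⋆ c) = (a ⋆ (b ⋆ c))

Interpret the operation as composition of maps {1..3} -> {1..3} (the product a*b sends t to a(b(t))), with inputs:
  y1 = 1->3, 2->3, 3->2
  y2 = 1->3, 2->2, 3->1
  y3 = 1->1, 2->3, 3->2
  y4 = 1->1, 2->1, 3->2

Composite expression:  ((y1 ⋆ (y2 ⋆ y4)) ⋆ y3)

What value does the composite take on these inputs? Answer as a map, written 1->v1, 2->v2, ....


(y2 ⋆ y4) = 1->3, 2->3, 3->2
(y1 ⋆ (y2 ⋆ y4)) = 1->2, 2->2, 3->3
((y1 ⋆ (y2 ⋆ y4)) ⋆ y3) = 1->2, 2->3, 3->2

1->2, 2->3, 3->2
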